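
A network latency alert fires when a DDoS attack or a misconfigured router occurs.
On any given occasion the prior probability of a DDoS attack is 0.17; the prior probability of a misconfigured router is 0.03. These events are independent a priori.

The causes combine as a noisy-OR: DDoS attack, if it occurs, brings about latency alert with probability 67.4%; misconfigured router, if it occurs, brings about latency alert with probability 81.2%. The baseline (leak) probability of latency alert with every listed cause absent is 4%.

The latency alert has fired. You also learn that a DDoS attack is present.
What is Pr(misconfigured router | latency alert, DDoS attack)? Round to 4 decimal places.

Under noisy-OR, P(latency alert | causes) = 1 − (1−0.04)·∏(1−qᵢ) over the active causes.
Enumerate both values of misconfigured router and weight by the priors:
  P(latency alert | DDoS attack) = 0.68704·0.97 + 0.941164·0.03
        = 0.666429 + 0.028235 = 0.694664
Configurations with misconfigured router contribute 0.028235, so
  P(misconfigured router | latency alert, DDoS attack) = 0.028235 / 0.694664 ≈ 0.0406

Pr(misconfigured router | latency alert, DDoS attack) ≈ 0.0406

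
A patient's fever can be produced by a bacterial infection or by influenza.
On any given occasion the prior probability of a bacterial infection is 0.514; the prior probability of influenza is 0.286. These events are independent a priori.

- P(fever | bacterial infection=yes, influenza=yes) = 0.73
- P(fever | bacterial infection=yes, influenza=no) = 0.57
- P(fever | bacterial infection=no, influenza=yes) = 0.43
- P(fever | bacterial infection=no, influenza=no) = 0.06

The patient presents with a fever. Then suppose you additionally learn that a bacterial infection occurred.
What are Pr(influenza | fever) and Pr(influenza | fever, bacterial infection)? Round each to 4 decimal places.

Pr(influenza | fever) ≈ 0.4208; Pr(influenza | fever, bacterial infection) ≈ 0.3391

Enumerate the 4 (bacterial infection, influenza) configurations and weight by the priors:
  P(fever) = 0.06·0.486·0.714 + 0.43·0.486·0.286 + 0.57·0.514·0.714 + 0.73·0.514·0.286
        = 0.020820 + 0.059768 + 0.209188 + 0.107313 = 0.397089
The terms with influenza present sum to 0.167081, so
  P(influenza | fever) = 0.167081 / 0.397089 ≈ 0.4208

With the extra evidence:
By total probability over both values of influenza:
  P(fever | bacterial infection) = 0.57×0.714 + 0.73×0.286
        = 0.406980 + 0.208780 = 0.615760
Keeping only the influenza-present terms gives 0.208780, so
  P(influenza | fever, bacterial infection) = 0.208780 / 0.615760 ≈ 0.3391
This is intercausal reasoning (explaining away): once bacterial infection accounts for the fever, influenza becomes less likely.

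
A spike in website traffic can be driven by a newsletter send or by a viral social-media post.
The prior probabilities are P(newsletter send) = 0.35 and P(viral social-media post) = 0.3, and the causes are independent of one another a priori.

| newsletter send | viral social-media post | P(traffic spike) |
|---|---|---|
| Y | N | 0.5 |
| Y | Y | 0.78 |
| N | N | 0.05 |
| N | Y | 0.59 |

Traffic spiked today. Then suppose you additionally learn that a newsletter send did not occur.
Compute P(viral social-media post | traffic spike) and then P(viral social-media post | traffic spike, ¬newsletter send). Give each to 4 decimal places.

Sum P(traffic spike|·) weighted by the priors over the 4 (newsletter send, viral social-media post) configurations:
  P(traffic spike) = 0.05×0.65×0.7 + 0.59×0.65×0.3 + 0.5×0.35×0.7 + 0.78×0.35×0.3
        = 0.022750 + 0.115050 + 0.122500 + 0.081900 = 0.342200
Configurations with viral social-media post contribute 0.196950, so
  P(viral social-media post | traffic spike) = 0.196950 / 0.342200 ≈ 0.5755

Now condition on the additional information:
P(traffic spike | ¬newsletter send) = 0.05·0.7 + 0.59·0.3 = 0.035000 + 0.177000 = 0.212000
Of this, 0.177000 comes from 0.59·0.3 (the viral social-media post=true cases).
Hence the posterior is 0.177000/0.212000 ≈ 0.8349.

P(viral social-media post | traffic spike) ≈ 0.5755; P(viral social-media post | traffic spike, ¬newsletter send) ≈ 0.8349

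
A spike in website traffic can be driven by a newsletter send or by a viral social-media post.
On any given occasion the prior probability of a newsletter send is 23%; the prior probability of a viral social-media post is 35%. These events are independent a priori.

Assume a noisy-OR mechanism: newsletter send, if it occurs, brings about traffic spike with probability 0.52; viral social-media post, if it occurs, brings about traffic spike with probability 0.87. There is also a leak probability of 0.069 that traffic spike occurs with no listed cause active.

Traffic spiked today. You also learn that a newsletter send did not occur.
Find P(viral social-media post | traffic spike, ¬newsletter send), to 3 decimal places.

Under noisy-OR, P(traffic spike | causes) = 1 − (1−0.069)·∏(1−qᵢ) over the active causes.
By total probability over both values of viral social-media post:
  P(traffic spike | ¬newsletter send) = 0.069×0.65 + 0.87897×0.35
        = 0.044850 + 0.307640 = 0.352490
Keeping only the viral social-media post-present terms gives 0.307640, so
  P(viral social-media post | traffic spike, ¬newsletter send) = 0.307640 / 0.352490 ≈ 0.873

P(viral social-media post | traffic spike, ¬newsletter send) ≈ 0.873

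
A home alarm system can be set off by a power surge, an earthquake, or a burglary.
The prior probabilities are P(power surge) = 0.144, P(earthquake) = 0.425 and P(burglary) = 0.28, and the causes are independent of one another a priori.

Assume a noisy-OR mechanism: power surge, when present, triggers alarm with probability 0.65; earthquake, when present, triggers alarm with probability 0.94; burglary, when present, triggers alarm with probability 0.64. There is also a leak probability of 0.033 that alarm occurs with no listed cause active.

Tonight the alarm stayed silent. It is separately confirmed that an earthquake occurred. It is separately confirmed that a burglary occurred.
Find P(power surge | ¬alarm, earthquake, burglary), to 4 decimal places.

P(power surge | ¬alarm, earthquake, burglary) ≈ 0.0556

Under noisy-OR, P(alarm | causes) = 1 − (1−0.033)·∏(1−qᵢ) over the active causes.
P(¬alarm | earthquake, burglary) = 0.020887*0.856 + 0.007311*0.144 = 0.017879 + 0.001053 = 0.018932
Restricting to configurations with power surge present: 0.007311*0.144 = 0.001053.
P(power surge | ¬alarm, earthquake, burglary) = 0.001053 / 0.018932 ≈ 0.0556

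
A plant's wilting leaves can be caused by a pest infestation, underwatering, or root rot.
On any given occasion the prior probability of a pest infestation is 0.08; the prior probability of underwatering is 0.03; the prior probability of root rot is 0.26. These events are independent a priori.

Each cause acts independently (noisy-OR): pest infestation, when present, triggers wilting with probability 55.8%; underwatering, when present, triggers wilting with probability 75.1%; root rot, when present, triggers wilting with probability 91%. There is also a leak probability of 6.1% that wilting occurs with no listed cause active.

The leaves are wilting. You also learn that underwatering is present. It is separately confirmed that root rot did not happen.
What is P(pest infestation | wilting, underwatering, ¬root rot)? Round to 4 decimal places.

P(pest infestation | wilting, underwatering, ¬root rot) ≈ 0.0924

Under noisy-OR, P(wilting | causes) = 1 − (1−0.061)·∏(1−qᵢ) over the active causes.
P(wilting | underwatering, ¬root rot) = 0.766189×0.92 + 0.896656×0.08 = 0.704894 + 0.071732 = 0.776626
Of this, 0.071732 comes from 0.896656×0.08 (the pest infestation=true cases).
So P(pest infestation | wilting, underwatering, ¬root rot) = 0.071732/0.776626 ≈ 0.0924.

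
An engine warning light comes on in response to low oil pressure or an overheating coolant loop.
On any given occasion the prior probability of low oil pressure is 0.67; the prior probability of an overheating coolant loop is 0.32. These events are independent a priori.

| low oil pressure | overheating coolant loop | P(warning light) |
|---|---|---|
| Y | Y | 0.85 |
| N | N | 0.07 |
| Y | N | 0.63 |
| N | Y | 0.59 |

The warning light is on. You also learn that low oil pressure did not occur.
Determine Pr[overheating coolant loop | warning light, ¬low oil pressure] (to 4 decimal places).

P(warning light | ¬low oil pressure) = 0.07×0.68 + 0.59×0.32 = 0.047600 + 0.188800 = 0.236400
The overheating coolant loop-present share is 0.59×0.32 = 0.188800.
Hence the posterior is 0.188800/0.236400 ≈ 0.7986.

Pr[overheating coolant loop | warning light, ¬low oil pressure] ≈ 0.7986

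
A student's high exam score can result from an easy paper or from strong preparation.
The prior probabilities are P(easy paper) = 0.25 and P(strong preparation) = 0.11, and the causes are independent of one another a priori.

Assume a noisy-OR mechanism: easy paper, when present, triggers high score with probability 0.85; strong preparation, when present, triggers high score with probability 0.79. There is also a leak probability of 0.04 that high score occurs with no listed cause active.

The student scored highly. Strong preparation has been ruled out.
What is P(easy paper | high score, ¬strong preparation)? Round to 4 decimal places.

Under noisy-OR, P(high score | causes) = 1 − (1−0.04)·∏(1−qᵢ) over the active causes.
By total probability over both values of easy paper:
  P(high score | ¬strong preparation) = 0.04*0.75 + 0.856*0.25
        = 0.030000 + 0.214000 = 0.244000
Keeping only the easy paper-present terms gives 0.214000, so
  P(easy paper | high score, ¬strong preparation) = 0.214000 / 0.244000 ≈ 0.8770

P(easy paper | high score, ¬strong preparation) ≈ 0.8770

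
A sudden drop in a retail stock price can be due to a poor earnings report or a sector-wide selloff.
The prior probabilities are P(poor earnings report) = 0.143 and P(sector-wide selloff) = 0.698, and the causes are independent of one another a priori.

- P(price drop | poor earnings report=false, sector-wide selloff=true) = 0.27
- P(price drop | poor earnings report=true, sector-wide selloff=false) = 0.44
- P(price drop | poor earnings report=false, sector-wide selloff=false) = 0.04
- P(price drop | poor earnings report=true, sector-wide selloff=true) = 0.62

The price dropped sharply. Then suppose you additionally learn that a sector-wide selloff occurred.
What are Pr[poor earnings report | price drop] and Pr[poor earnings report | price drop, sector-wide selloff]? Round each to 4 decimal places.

Weight on poor earnings report=true, given the evidence: 0.019002 + 0.061885 = 0.080887
Normalizer over all consistent configurations: 0.04*0.857*0.302 + 0.27*0.857*0.698 + 0.44*0.143*0.302 + 0.62*0.143*0.698 = 0.252750
P(poor earnings report | price drop) = 0.080887/0.252750 ≈ 0.3200

Now condition on the additional information:
By total probability over both values of poor earnings report:
  P(price drop | sector-wide selloff) = 0.27·0.857 + 0.62·0.143
        = 0.231390 + 0.088660 = 0.320050
The terms with poor earnings report present sum to 0.088660, so
  P(poor earnings report | price drop, sector-wide selloff) = 0.088660 / 0.320050 ≈ 0.2770
Conditioning on sector-wide selloff lowers the posterior on poor earnings report: the classic explaining-away effect in a common-effect structure.

Pr[poor earnings report | price drop] ≈ 0.3200; Pr[poor earnings report | price drop, sector-wide selloff] ≈ 0.2770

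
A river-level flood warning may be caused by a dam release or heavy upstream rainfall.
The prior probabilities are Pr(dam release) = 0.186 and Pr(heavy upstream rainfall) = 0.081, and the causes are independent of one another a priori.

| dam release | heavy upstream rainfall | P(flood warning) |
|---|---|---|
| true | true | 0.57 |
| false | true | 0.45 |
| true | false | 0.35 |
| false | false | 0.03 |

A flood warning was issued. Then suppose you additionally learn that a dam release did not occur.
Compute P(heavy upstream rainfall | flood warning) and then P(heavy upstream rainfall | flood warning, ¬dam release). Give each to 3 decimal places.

P(heavy upstream rainfall | flood warning) ≈ 0.317; P(heavy upstream rainfall | flood warning, ¬dam release) ≈ 0.569

Enumerate the 4 (dam release, heavy upstream rainfall) configurations and weight by the priors:
  P(flood warning) = 0.03·0.814·0.919 + 0.45·0.814·0.081 + 0.35·0.186·0.919 + 0.57·0.186·0.081
        = 0.022442 + 0.029670 + 0.059827 + 0.008588 = 0.120527
Configurations with heavy upstream rainfall contribute 0.038258, so
  P(heavy upstream rainfall | flood warning) = 0.038258 / 0.120527 ≈ 0.317

Now also conditioning on dam release≠true:
Numerator (weight on configurations with heavy upstream rainfall): 0.45·0.081 = 0.036450
The normalizing constant is 0.03·0.919 + 0.45·0.081 = 0.064020
P(heavy upstream rainfall | flood warning, ¬dam release) = 0.036450/0.064020 ≈ 0.569
Ruling out dam release raises the posterior on heavy upstream rainfall — the flip side of explaining away.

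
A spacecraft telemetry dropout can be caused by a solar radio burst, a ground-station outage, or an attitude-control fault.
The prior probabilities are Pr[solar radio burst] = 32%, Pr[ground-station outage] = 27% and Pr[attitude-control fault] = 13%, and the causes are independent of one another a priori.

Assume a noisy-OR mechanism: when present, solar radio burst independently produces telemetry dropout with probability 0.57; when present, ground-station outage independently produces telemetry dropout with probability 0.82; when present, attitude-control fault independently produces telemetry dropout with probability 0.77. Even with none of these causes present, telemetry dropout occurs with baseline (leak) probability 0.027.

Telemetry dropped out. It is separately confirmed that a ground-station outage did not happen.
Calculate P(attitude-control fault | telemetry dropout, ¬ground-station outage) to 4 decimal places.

Under noisy-OR, P(telemetry dropout | causes) = 1 − (1−0.027)·∏(1−qᵢ) over the active causes.
P(telemetry dropout | ¬ground-station outage) = 0.027×0.68×0.87 + 0.77621×0.68×0.13 + 0.58161×0.32×0.87 + 0.90377×0.32×0.13 = 0.015973 + 0.068617 + 0.161920 + 0.037597 = 0.284107
The attitude-control fault-present share is 0.068617 + 0.037597 = 0.106214.
Hence the posterior is 0.106214/0.284107 ≈ 0.3739.

P(attitude-control fault | telemetry dropout, ¬ground-station outage) ≈ 0.3739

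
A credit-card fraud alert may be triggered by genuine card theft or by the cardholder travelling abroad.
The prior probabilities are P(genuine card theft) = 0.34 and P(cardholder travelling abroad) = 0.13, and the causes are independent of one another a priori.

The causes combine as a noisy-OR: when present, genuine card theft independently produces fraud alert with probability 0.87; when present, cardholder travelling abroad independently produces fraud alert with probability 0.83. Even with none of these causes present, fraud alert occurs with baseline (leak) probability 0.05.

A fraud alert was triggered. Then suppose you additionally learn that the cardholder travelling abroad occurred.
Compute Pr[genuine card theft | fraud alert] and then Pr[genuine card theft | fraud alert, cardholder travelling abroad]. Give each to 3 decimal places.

Pr[genuine card theft | fraud alert] ≈ 0.750; Pr[genuine card theft | fraud alert, cardholder travelling abroad] ≈ 0.376

Under noisy-OR, P(fraud alert | causes) = 1 − (1−0.05)·∏(1−qᵢ) over the active causes.
Numerator (weight on configurations with genuine card theft): 0.259269 + 0.043272 = 0.302541
Denominator P(fraud alert): 0.05·0.66·0.87 + 0.8385·0.66·0.13 + 0.8765·0.34·0.87 + 0.979005·0.34·0.13 = 0.403194
P(genuine card theft | fraud alert) = 0.302541/0.403194 ≈ 0.750

With the extra evidence:
P(fraud alert | cardholder travelling abroad) = 0.8385*0.66 + 0.979005*0.34 = 0.553410 + 0.332862 = 0.886272
Of this, 0.332862 comes from 0.979005*0.34 (the genuine card theft=true cases).
Hence the posterior is 0.332862/0.886272 ≈ 0.376.
Conditioning on cardholder travelling abroad lowers the posterior on genuine card theft: the classic explaining-away effect in a common-effect structure.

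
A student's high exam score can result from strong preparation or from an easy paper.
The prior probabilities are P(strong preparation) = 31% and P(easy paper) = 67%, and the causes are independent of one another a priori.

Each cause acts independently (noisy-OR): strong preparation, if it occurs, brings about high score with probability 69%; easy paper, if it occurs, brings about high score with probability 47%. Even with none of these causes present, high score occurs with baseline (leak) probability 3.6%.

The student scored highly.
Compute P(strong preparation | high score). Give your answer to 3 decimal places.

Under noisy-OR, P(high score | causes) = 1 − (1−0.036)·∏(1−qᵢ) over the active causes.
Sum P(high score|·) weighted by the priors over the 4 (strong preparation, easy paper) configurations:
  P(high score) = 0.036*0.69*0.33 + 0.48908*0.69*0.67 + 0.70116*0.31*0.33 + 0.841615*0.31*0.67
        = 0.008197 + 0.226102 + 0.071729 + 0.174803 = 0.480831
Keeping only the strong preparation-present terms gives 0.246532, so
  P(strong preparation | high score) = 0.246532 / 0.480831 ≈ 0.513

P(strong preparation | high score) ≈ 0.513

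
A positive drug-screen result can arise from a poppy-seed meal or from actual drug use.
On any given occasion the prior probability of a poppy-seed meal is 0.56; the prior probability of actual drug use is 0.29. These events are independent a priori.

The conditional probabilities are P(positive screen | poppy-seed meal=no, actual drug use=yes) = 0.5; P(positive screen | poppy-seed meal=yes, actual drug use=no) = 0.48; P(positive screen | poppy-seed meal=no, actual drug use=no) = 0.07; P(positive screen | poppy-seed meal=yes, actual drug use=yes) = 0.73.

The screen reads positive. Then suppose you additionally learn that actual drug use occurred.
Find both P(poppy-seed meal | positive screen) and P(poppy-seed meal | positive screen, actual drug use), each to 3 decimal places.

P(poppy-seed meal | positive screen) ≈ 0.783; P(poppy-seed meal | positive screen, actual drug use) ≈ 0.650

By total probability over the 4 (poppy-seed meal, actual drug use) configurations:
  P(positive screen) = 0.07×0.44×0.71 + 0.5×0.44×0.29 + 0.48×0.56×0.71 + 0.73×0.56×0.29
        = 0.021868 + 0.063800 + 0.190848 + 0.118552 = 0.395068
Keeping only the poppy-seed meal-present terms gives 0.309400, so
  P(poppy-seed meal | positive screen) = 0.309400 / 0.395068 ≈ 0.783

Now also conditioning on actual drug use=true:
Numerator (weight on configurations with poppy-seed meal): 0.73×0.56 = 0.408800
The normalizing constant is 0.5×0.44 + 0.73×0.56 = 0.628800
P(poppy-seed meal | positive screen, actual drug use) = 0.408800/0.628800 ≈ 0.650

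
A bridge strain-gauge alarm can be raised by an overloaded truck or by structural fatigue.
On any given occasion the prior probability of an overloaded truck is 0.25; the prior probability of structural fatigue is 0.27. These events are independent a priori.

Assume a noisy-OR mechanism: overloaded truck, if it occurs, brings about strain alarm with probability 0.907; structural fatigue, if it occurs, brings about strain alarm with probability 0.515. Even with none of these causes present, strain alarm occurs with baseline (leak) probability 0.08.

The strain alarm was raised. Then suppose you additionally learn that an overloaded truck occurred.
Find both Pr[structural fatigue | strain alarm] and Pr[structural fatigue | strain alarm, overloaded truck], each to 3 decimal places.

Under noisy-OR, P(strain alarm | causes) = 1 − (1−0.08)·∏(1−qᵢ) over the active causes.
P(strain alarm) = 0.08*0.75*0.73 + 0.5538*0.75*0.27 + 0.91444*0.25*0.73 + 0.958503*0.25*0.27 = 0.043800 + 0.112145 + 0.166885 + 0.064699 = 0.387529
The structural fatigue-present share is 0.112145 + 0.064699 = 0.176844.
Hence the posterior is 0.176844/0.387529 ≈ 0.456.

Now also conditioning on overloaded truck=true:
By total probability over both values of structural fatigue:
  P(strain alarm | overloaded truck) = 0.91444·0.73 + 0.958503·0.27
        = 0.667541 + 0.258796 = 0.926337
The terms with structural fatigue present sum to 0.258796, so
  P(structural fatigue | strain alarm, overloaded truck) = 0.258796 / 0.926337 ≈ 0.279
— overloaded truck explains away the evidence for structural fatigue.

Pr[structural fatigue | strain alarm] ≈ 0.456; Pr[structural fatigue | strain alarm, overloaded truck] ≈ 0.279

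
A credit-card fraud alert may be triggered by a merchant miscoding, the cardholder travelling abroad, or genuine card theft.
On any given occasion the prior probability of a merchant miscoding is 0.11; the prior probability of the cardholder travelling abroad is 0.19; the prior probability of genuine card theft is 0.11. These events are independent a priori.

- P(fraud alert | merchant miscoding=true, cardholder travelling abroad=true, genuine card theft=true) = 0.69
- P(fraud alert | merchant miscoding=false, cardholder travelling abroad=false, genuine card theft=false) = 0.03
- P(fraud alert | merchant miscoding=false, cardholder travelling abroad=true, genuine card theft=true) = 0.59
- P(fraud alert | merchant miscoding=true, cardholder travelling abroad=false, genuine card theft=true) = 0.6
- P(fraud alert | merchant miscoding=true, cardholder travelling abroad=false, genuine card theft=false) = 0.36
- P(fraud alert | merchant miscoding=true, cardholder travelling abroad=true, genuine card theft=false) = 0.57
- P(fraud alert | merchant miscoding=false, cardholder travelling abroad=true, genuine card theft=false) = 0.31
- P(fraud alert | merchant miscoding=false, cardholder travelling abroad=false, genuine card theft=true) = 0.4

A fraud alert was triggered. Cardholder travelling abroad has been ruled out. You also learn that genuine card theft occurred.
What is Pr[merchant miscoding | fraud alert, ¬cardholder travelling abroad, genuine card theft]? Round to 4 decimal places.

Weight on merchant miscoding=true, given the evidence: 0.6×0.11 = 0.066000
The normalizing constant is 0.4×0.89 + 0.6×0.11 = 0.422000
P(merchant miscoding | fraud alert, ¬cardholder travelling abroad, genuine card theft) = 0.066000/0.422000 ≈ 0.1564

Pr[merchant miscoding | fraud alert, ¬cardholder travelling abroad, genuine card theft] ≈ 0.1564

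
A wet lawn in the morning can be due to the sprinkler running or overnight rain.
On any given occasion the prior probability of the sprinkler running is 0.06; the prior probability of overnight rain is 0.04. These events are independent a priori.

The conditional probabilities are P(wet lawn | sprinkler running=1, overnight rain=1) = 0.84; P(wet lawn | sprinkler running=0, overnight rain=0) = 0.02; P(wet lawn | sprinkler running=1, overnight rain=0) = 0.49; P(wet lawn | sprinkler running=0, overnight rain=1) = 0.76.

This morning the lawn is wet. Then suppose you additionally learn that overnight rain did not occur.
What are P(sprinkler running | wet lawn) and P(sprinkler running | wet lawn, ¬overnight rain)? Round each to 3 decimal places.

P(sprinkler running | wet lawn) ≈ 0.393; P(sprinkler running | wet lawn, ¬overnight rain) ≈ 0.610

P(wet lawn) = 0.02·0.94·0.96 + 0.76·0.94·0.04 + 0.49·0.06·0.96 + 0.84·0.06·0.04 = 0.018048 + 0.028576 + 0.028224 + 0.002016 = 0.076864
The sprinkler running-present share is 0.028224 + 0.002016 = 0.030240.
So P(sprinkler running | wet lawn) = 0.030240/0.076864 ≈ 0.393.

Now condition on the additional information:
For the numerator, keep only sprinkler running=true terms: 0.49×0.06 = 0.029400
The normalizing constant is 0.02×0.94 + 0.49×0.06 = 0.048200
P(sprinkler running | wet lawn, ¬overnight rain) = 0.029400/0.048200 ≈ 0.610
Ruling out overnight rain raises the posterior on sprinkler running — the flip side of explaining away.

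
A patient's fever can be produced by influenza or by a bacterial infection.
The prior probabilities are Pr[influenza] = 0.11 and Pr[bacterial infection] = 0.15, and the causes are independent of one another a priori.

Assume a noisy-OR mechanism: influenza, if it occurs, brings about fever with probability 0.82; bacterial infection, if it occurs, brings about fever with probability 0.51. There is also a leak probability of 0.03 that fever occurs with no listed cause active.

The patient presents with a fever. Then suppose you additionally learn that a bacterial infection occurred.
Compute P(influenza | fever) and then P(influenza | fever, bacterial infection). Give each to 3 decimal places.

P(influenza | fever) ≈ 0.499; P(influenza | fever, bacterial infection) ≈ 0.177

Under noisy-OR, P(fever | causes) = 1 − (1−0.03)·∏(1−qᵢ) over the active causes.
P(fever) = 0.03*0.89*0.85 + 0.5247*0.89*0.15 + 0.8254*0.11*0.85 + 0.914446*0.11*0.15 = 0.022695 + 0.070047 + 0.077175 + 0.015088 = 0.185005
Of this, 0.092263 comes from 0.077175 + 0.015088 (the influenza=true cases).
Hence the posterior is 0.092263/0.185005 ≈ 0.499.

Now condition on the additional information:
By total probability over both values of influenza:
  P(fever | bacterial infection) = 0.5247·0.89 + 0.914446·0.11
        = 0.466983 + 0.100589 = 0.567572
Keeping only the influenza-present terms gives 0.100589, so
  P(influenza | fever, bacterial infection) = 0.100589 / 0.567572 ≈ 0.177
This is intercausal reasoning (explaining away): once bacterial infection accounts for the fever, influenza becomes less likely.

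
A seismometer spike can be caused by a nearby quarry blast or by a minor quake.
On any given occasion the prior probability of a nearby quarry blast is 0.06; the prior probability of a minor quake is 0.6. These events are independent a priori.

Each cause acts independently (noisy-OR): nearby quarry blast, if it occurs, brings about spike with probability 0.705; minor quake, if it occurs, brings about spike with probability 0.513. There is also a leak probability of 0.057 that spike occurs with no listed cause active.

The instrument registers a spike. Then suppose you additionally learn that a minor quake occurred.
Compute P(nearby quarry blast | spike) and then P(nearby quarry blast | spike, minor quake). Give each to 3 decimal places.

Under noisy-OR, P(spike | causes) = 1 − (1−0.057)·∏(1−qᵢ) over the active causes.
Weight on nearby quarry blast=true, given the evidence: 0.017324 + 0.031123 = 0.048447
Normalizer over all consistent configurations: 0.057×0.94×0.4 + 0.540759×0.94×0.6 + 0.721815×0.06×0.4 + 0.864524×0.06×0.6 = 0.374867
Posterior = 0.048447 / 0.374867 ≈ 0.129

Now also conditioning on minor quake=true:
Numerator (weight on configurations with nearby quarry blast): 0.864524×0.06 = 0.051871
Denominator P(spike | minor quake): 0.540759×0.94 + 0.864524×0.06 = 0.560184
Posterior = 0.051871 / 0.560184 ≈ 0.093
— minor quake explains away the evidence for nearby quarry blast.

P(nearby quarry blast | spike) ≈ 0.129; P(nearby quarry blast | spike, minor quake) ≈ 0.093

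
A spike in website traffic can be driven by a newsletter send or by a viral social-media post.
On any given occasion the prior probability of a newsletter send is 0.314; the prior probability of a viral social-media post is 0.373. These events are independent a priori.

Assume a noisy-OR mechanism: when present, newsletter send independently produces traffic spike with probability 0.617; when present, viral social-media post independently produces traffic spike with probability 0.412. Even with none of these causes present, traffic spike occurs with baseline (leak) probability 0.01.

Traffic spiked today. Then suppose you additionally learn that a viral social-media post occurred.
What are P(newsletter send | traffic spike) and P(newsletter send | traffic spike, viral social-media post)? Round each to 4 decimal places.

Under noisy-OR, P(traffic spike | causes) = 1 − (1−0.01)·∏(1−qᵢ) over the active causes.
P(traffic spike) = 0.01×0.686×0.627 + 0.41788×0.686×0.373 + 0.62083×0.314×0.627 + 0.777048×0.314×0.373 = 0.004301 + 0.106926 + 0.122228 + 0.091009 = 0.324464
Restricting to configurations with newsletter send present: 0.122228 + 0.091009 = 0.213237.
Hence the posterior is 0.213237/0.324464 ≈ 0.6572.

With the extra evidence:
By total probability over both values of newsletter send:
  P(traffic spike | viral social-media post) = 0.41788·0.686 + 0.777048·0.314
        = 0.286666 + 0.243993 = 0.530659
Keeping only the newsletter send-present terms gives 0.243993, so
  P(newsletter send | traffic spike, viral social-media post) = 0.243993 / 0.530659 ≈ 0.4598
The drop from 0.6572 to 0.4598 is the explaining-away (discounting) effect.

P(newsletter send | traffic spike) ≈ 0.6572; P(newsletter send | traffic spike, viral social-media post) ≈ 0.4598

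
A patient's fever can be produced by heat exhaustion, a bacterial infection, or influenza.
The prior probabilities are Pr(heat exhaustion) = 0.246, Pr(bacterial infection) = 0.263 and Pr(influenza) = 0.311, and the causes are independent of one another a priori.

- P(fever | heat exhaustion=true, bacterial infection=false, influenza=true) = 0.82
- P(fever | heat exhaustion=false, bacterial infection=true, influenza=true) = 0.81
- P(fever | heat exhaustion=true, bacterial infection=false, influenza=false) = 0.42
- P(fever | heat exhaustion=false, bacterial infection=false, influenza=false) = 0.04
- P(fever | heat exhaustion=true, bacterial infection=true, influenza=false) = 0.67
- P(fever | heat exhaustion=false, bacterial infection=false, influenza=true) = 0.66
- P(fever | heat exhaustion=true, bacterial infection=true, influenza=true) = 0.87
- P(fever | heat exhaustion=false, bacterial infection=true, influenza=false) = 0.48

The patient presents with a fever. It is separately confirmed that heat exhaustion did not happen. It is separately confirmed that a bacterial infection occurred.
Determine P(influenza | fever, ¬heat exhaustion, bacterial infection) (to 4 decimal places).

P(influenza | fever, ¬heat exhaustion, bacterial infection) ≈ 0.4324

P(fever | ¬heat exhaustion, bacterial infection) = 0.48·0.689 + 0.81·0.311 = 0.330720 + 0.251910 = 0.582630
Restricting to configurations with influenza present: 0.81·0.311 = 0.251910.
Hence the posterior is 0.251910/0.582630 ≈ 0.4324.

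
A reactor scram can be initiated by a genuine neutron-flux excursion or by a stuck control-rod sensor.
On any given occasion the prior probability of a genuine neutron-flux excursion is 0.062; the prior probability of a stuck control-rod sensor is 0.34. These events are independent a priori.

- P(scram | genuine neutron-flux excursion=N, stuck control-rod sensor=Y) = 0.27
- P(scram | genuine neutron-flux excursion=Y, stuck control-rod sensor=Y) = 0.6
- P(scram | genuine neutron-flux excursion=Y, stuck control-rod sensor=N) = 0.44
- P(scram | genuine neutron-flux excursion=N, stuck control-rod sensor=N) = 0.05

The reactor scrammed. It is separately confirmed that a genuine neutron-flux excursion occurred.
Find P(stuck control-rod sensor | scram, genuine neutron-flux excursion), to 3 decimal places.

P(stuck control-rod sensor | scram, genuine neutron-flux excursion) ≈ 0.413

Numerator (weight on configurations with stuck control-rod sensor): 0.6*0.34 = 0.204000
Denominator P(scram | genuine neutron-flux excursion): 0.44*0.66 + 0.6*0.34 = 0.494400
P(stuck control-rod sensor | scram, genuine neutron-flux excursion) = 0.204000/0.494400 ≈ 0.413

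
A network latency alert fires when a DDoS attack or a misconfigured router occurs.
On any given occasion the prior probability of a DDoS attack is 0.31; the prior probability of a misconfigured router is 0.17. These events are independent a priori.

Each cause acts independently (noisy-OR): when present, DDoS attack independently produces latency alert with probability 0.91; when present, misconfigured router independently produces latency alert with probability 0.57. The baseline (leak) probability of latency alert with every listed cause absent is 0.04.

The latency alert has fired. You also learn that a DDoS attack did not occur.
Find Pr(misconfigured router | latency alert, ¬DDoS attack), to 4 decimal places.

Under noisy-OR, P(latency alert | causes) = 1 − (1−0.04)·∏(1−qᵢ) over the active causes.
P(latency alert | ¬DDoS attack) = 0.04×0.83 + 0.5872×0.17 = 0.033200 + 0.099824 = 0.133024
Restricting to configurations with misconfigured router present: 0.5872×0.17 = 0.099824.
Hence the posterior is 0.099824/0.133024 ≈ 0.7504.

Pr(misconfigured router | latency alert, ¬DDoS attack) ≈ 0.7504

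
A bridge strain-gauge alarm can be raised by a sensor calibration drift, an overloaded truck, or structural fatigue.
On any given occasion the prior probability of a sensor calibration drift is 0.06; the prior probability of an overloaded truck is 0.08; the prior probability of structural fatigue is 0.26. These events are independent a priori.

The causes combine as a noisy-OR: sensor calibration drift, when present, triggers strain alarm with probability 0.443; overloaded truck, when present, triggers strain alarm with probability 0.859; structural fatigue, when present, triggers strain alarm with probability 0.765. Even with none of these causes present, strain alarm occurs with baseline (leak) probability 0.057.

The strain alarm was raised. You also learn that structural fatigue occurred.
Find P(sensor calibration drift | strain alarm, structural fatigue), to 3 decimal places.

Under noisy-OR, P(strain alarm | causes) = 1 − (1−0.057)·∏(1−qᵢ) over the active causes.
P(strain alarm | structural fatigue) = 0.778395×0.94×0.92 + 0.968754×0.94×0.08 + 0.876566×0.06×0.92 + 0.982596×0.06×0.08 = 0.673156 + 0.072850 + 0.048386 + 0.004716 = 0.799108
Restricting to configurations with sensor calibration drift present: 0.048386 + 0.004716 = 0.053102.
P(sensor calibration drift | strain alarm, structural fatigue) = 0.053102 / 0.799108 ≈ 0.066

P(sensor calibration drift | strain alarm, structural fatigue) ≈ 0.066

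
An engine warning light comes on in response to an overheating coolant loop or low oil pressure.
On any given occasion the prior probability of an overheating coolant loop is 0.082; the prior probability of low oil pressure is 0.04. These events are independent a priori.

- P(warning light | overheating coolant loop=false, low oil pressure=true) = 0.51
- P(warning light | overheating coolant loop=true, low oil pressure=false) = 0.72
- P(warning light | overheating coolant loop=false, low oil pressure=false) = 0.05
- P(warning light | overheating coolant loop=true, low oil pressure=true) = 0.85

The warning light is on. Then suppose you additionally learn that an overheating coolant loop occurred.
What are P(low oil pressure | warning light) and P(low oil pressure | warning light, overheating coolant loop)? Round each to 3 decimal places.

Enumerate the 4 (overheating coolant loop, low oil pressure) configurations and weight by the priors:
  P(warning light) = 0.05×0.918×0.96 + 0.51×0.918×0.04 + 0.72×0.082×0.96 + 0.85×0.082×0.04
        = 0.044064 + 0.018727 + 0.056678 + 0.002788 = 0.122257
Keeping only the low oil pressure-present terms gives 0.021515, so
  P(low oil pressure | warning light) = 0.021515 / 0.122257 ≈ 0.176

With the extra evidence:
P(warning light | overheating coolant loop) = 0.72×0.96 + 0.85×0.04 = 0.691200 + 0.034000 = 0.725200
The low oil pressure-present share is 0.85×0.04 = 0.034000.
Hence the posterior is 0.034000/0.725200 ≈ 0.047.
Conditioning on overheating coolant loop lowers the posterior on low oil pressure: the classic explaining-away effect in a common-effect structure.

P(low oil pressure | warning light) ≈ 0.176; P(low oil pressure | warning light, overheating coolant loop) ≈ 0.047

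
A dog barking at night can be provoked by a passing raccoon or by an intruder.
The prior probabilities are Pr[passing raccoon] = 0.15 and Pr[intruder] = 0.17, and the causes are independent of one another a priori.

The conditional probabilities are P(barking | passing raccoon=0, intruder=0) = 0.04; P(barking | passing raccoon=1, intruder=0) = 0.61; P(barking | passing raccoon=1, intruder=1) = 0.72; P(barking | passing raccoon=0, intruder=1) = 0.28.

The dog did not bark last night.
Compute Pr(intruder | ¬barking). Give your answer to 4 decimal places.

Pr(intruder | ¬barking) ≈ 0.1328

P(¬barking) = 0.96×0.85×0.83 + 0.72×0.85×0.17 + 0.39×0.15×0.83 + 0.28×0.15×0.17 = 0.677280 + 0.104040 + 0.048555 + 0.007140 = 0.837015
Of this, 0.111180 comes from 0.104040 + 0.007140 (the intruder=true cases).
Hence the posterior is 0.111180/0.837015 ≈ 0.1328.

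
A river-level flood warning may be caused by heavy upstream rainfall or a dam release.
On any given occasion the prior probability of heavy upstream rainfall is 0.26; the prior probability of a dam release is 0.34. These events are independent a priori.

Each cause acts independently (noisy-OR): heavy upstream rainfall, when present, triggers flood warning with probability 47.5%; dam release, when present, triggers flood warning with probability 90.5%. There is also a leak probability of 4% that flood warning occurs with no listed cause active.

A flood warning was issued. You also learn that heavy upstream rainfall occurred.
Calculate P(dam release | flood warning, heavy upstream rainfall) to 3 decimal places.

Under noisy-OR, P(flood warning | causes) = 1 − (1−0.04)·∏(1−qᵢ) over the active causes.
For the numerator, keep only dam release=true terms: 0.95212*0.34 = 0.323721
Denominator P(flood warning | heavy upstream rainfall): 0.496*0.66 + 0.95212*0.34 = 0.651081
P(dam release | flood warning, heavy upstream rainfall) = 0.323721/0.651081 ≈ 0.497

P(dam release | flood warning, heavy upstream rainfall) ≈ 0.497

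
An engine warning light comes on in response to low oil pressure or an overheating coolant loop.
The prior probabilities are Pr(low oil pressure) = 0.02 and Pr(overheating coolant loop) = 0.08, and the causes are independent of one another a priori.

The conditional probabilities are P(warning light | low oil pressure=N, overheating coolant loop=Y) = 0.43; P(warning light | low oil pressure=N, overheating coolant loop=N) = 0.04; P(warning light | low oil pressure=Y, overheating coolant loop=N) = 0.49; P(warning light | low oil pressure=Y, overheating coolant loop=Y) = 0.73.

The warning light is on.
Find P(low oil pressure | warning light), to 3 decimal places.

P(warning light) = 0.04*0.98*0.92 + 0.43*0.98*0.08 + 0.49*0.02*0.92 + 0.73*0.02*0.08 = 0.036064 + 0.033712 + 0.009016 + 0.001168 = 0.079960
Of this, 0.010184 comes from 0.009016 + 0.001168 (the low oil pressure=true cases).
Hence the posterior is 0.010184/0.079960 ≈ 0.127.

P(low oil pressure | warning light) ≈ 0.127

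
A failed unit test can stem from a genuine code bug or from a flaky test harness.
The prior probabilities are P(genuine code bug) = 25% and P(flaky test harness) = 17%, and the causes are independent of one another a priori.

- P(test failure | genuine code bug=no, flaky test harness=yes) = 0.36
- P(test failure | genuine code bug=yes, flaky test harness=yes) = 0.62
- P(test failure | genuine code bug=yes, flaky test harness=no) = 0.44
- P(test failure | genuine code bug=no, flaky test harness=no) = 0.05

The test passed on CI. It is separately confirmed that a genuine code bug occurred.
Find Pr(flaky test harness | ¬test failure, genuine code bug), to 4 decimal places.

Weight on flaky test harness=true, given the evidence: 0.38*0.17 = 0.064600
Normalizer over all consistent configurations: 0.56*0.83 + 0.38*0.17 = 0.529400
P(flaky test harness | ¬test failure, genuine code bug) = 0.064600/0.529400 ≈ 0.1220

Pr(flaky test harness | ¬test failure, genuine code bug) ≈ 0.1220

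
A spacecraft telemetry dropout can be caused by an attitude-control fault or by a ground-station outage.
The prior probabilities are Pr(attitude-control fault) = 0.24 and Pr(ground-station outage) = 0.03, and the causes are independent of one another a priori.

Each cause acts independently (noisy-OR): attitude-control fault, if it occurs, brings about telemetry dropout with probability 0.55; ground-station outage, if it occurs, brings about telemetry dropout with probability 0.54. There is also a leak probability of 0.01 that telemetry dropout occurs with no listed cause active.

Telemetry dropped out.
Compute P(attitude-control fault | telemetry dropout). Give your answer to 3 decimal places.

P(attitude-control fault | telemetry dropout) ≈ 0.872

Under noisy-OR, P(telemetry dropout | causes) = 1 − (1−0.01)·∏(1−qᵢ) over the active causes.
By total probability over the 4 (attitude-control fault, ground-station outage) configurations:
  P(telemetry dropout) = 0.01·0.76·0.97 + 0.5446·0.76·0.03 + 0.5545·0.24·0.97 + 0.79507·0.24·0.03
        = 0.007372 + 0.012417 + 0.129088 + 0.005725 = 0.154602
The terms with attitude-control fault present sum to 0.134813, so
  P(attitude-control fault | telemetry dropout) = 0.134813 / 0.154602 ≈ 0.872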